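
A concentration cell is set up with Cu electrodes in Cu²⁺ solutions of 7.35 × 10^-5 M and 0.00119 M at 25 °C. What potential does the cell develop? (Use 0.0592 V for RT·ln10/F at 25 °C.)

Both half-cells are Cu²⁺/Cu, so E°_cell = 0. The concentrated side is the cathode; the cell reaction moves Cu²⁺ from high to low concentration with n = 2.
Q = [Cu²⁺]_dilute/[Cu²⁺]_conc = 7.35 × 10^-5/0.00119 = 0.0618.
E = 0 − (0.0592/2) log Q = −(0.0592/2)(-1.209) = 0.0358 V.

0.036 V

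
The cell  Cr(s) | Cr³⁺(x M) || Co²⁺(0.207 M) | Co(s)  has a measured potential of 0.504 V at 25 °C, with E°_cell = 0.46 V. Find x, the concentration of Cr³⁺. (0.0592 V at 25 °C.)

From the Nernst equation, log Q = n(E° − E)/0.0592 = 6(0.46 − 0.504)/0.0592 = -4.459, so Q = 3.47 × 10^-5.
With Q = [Cr³⁺]^2/[Co²⁺]^3 and the known concentrations, [Cr³⁺]^2 in the numerator gives [Cr³⁺] = 5.5 × 10^-4 M.

5.5 × 10^-4 M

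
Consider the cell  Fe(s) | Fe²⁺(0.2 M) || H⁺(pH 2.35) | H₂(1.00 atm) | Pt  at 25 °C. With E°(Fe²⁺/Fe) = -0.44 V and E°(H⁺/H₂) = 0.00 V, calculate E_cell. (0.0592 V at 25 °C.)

The hydrogen couple is the cathode, so E°_cell = 0.44 V; n = 2.
[H⁺] = 10^(−2.35) = 0.0045 M, and Q = [Fe²⁺]·P(H₂) / [H⁺]^2 = 1 × 10^4.
E = E° − (0.0592/2) log Q = 0.44 − (0.0592/2)(4.001) = 0.322 V.

0.32 V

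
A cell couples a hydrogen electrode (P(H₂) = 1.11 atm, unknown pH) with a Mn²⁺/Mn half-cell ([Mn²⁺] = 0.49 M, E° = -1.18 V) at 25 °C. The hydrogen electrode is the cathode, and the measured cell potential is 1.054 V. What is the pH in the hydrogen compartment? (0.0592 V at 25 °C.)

E°_cell = 1.18 V and n = 2.
log Q = n(E° − E)/0.0592 = 2×(1.18 − 1.054)/0.0592 = 4.257.
With Q = [Mn²⁺]·P(H₂) / [H⁺]^2, solving for [H⁺] gives log[H⁺] = -2.261, so pH = 2.26.

pH = 2.26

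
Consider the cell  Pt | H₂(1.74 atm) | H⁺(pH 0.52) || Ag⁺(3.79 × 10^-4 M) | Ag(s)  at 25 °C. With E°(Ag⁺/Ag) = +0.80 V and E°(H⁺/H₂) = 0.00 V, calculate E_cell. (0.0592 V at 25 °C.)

0.64 V

The Ag⁺/Ag couple is the cathode, so E°_cell = 0.80 V; n = 2.
[H⁺] = 10^(−0.52) = 0.30 M, and Q = [H⁺]^2 / ([Ag⁺]^2·P(H₂)) = 3.65 × 10^5.
E = E° − (0.0592/2) log Q = 0.80 − (0.0592/2)(5.562) = 0.635 V.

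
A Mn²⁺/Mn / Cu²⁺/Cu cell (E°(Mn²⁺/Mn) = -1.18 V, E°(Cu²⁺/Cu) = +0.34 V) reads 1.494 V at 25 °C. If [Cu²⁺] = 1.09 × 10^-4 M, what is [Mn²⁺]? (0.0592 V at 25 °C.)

From the Nernst equation, log Q = n(E° − E)/0.0592 = 2(1.52 − 1.494)/0.0592 = 0.878, so Q = 7.56.
With Q = [Mn²⁺]/[Cu²⁺] and the known concentrations, [Mn²⁺] in the numerator gives [Mn²⁺] = 8.2 × 10^-4 M.

8.2 × 10^-4 M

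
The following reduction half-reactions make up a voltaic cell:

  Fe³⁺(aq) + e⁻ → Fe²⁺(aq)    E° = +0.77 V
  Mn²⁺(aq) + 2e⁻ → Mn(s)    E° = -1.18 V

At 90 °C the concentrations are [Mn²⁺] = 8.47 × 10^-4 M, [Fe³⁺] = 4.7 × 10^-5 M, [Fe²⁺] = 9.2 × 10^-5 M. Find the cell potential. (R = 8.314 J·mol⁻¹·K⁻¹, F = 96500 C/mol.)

The Fe³⁺/Fe²⁺ couple has the higher reduction potential and acts as the cathode, so E°_cell = +0.77 − (-1.18) = 1.95 V.
Balancing electrons gives n = 2; the reaction quotient is Q = [Mn²⁺]·[Fe²⁺]^2/[Fe³⁺]^2 = 0.00325.
E = E° − (RT/nF) ln Q = 1.95 − (8.314×363)/(2×96500) × (-5.731) = 1.950 + 0.090 = 2.040 V.

2.04 V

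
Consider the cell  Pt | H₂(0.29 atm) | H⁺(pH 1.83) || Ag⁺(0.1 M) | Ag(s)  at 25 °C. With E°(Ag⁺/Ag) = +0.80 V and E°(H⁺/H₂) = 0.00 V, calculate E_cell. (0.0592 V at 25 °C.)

0.83 V

The Ag⁺/Ag couple is the cathode, so E°_cell = 0.80 V; n = 2.
[H⁺] = 10^(−1.83) = 0.015 M, and Q = [H⁺]^2 / ([Ag⁺]^2·P(H₂)) = 0.0754.
E = E° − (0.0592/2) log Q = 0.80 − (0.0592/2)(-1.122) = 0.833 V.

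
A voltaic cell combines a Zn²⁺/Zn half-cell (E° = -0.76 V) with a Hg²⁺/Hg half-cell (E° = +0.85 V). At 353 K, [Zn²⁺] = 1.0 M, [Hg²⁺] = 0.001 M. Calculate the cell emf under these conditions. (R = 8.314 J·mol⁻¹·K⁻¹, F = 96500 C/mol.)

1.50 V

The Hg²⁺/Hg couple has the higher reduction potential and acts as the cathode, so E°_cell = +0.85 − (-0.76) = 1.61 V.
Balancing electrons gives n = 2; the reaction quotient is Q = [Zn²⁺]/[Hg²⁺] = 1000.
E = E° − (RT/nF) ln Q = 1.61 − (8.314×353)/(2×96500) × (6.908) = 1.610 − 0.105 = 1.505 V.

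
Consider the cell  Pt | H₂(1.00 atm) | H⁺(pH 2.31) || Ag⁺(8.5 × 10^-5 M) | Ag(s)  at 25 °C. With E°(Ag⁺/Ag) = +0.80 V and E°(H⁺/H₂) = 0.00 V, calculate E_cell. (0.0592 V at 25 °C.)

0.70 V

The Ag⁺/Ag couple is the cathode, so E°_cell = 0.80 V; n = 2.
[H⁺] = 10^(−2.31) = 0.0049 M, and Q = [H⁺]^2 / ([Ag⁺]^2·P(H₂)) = 3320.
E = E° − (0.0592/2) log Q = 0.80 − (0.0592/2)(3.521) = 0.696 V.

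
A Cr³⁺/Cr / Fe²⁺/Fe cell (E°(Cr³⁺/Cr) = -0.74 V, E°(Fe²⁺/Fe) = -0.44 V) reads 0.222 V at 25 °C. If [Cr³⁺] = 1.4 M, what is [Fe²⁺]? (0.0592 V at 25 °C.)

0.0029 M

From the Nernst equation, log Q = n(E° − E)/0.0592 = 6(0.30 − 0.222)/0.0592 = 7.905, so Q = 8.04 × 10^7.
With Q = [Cr³⁺]^2/[Fe²⁺]^3 and the known concentrations, [Fe²⁺]^3 in the denominator gives [Fe²⁺] = 0.0029 M.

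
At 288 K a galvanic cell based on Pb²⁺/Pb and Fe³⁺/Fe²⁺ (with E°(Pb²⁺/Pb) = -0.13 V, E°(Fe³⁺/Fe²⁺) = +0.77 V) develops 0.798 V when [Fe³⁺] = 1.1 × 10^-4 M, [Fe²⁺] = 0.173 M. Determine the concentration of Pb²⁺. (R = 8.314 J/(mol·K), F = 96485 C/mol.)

0.0015 M

From the Nernst equation, ln Q = nF(E° − E)/RT = 2×96485×(0.90 − 0.798)/(8.314×288) = 8.220, so Q = 3720.
With Q = [Pb²⁺]·[Fe²⁺]^2/[Fe³⁺]^2 and the known concentrations, [Pb²⁺] in the numerator gives [Pb²⁺] = 0.0015 M.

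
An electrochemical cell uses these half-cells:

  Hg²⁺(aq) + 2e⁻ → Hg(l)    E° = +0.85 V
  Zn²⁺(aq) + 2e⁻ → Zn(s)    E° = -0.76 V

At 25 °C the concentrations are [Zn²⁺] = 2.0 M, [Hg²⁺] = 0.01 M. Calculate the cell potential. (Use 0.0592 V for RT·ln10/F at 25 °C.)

1.54 V

The Hg²⁺/Hg couple has the higher reduction potential and acts as the cathode, so E°_cell = +0.85 − (-0.76) = 1.61 V.
Balancing electrons gives n = 2; the reaction quotient is Q = [Zn²⁺]/[Hg²⁺] = 200.
At 25 °C, E = E° − (0.0592/n) log Q = 1.61 − (0.0592/2)(2.301) = 1.610 − 0.068 = 1.542 V.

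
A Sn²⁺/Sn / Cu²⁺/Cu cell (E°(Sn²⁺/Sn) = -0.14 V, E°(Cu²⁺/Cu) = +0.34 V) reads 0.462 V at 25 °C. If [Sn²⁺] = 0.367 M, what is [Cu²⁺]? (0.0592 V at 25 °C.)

0.09 M

From the Nernst equation, log Q = n(E° − E)/0.0592 = 2(0.48 − 0.462)/0.0592 = 0.608, so Q = 4.06.
With Q = [Sn²⁺]/[Cu²⁺] and the known concentrations, [Cu²⁺] in the denominator gives [Cu²⁺] = 0.09 M.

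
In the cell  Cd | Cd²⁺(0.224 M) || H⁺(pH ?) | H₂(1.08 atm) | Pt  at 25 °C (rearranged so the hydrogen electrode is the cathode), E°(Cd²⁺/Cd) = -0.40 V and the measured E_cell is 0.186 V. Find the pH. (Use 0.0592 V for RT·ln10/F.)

pH = 3.92

E°_cell = 0.40 V and n = 2.
log Q = n(E° − E)/0.0592 = 2×(0.40 − 0.186)/0.0592 = 7.230.
With Q = [Cd²⁺]·P(H₂) / [H⁺]^2, solving for [H⁺] gives log[H⁺] = -3.923, so pH = 3.92.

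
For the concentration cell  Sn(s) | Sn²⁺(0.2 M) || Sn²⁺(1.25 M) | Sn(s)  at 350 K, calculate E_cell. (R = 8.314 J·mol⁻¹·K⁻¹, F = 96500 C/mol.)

0.028 V

Both half-cells are Sn²⁺/Sn, so E°_cell = 0. The concentrated side is the cathode; the cell reaction moves Sn²⁺ from high to low concentration with n = 2.
Q = [Sn²⁺]_dilute/[Sn²⁺]_conc = 0.2/1.25 = 0.160.
E = 0 − (RT/nF) ln Q = −((8.314×350)/(2×96500))(-1.833) = 0.0276 V.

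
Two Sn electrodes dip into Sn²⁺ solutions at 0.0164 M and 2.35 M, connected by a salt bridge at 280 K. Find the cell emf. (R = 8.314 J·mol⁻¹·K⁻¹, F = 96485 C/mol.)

Both half-cells are Sn²⁺/Sn, so E°_cell = 0. The concentrated side is the cathode; the cell reaction moves Sn²⁺ from high to low concentration with n = 2.
Q = [Sn²⁺]_dilute/[Sn²⁺]_conc = 0.0164/2.35 = 0.00698.
E = 0 − (RT/nF) ln Q = −((8.314×280)/(2×96485))(-4.965) = 0.0599 V.

0.060 V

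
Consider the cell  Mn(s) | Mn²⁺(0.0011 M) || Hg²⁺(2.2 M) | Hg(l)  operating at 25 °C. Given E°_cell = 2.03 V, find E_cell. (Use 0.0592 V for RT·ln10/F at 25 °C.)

2.13 V

Balancing electrons gives n = 2; the reaction quotient is Q = [Mn²⁺]/[Hg²⁺] = 5 × 10^-4.
At 25 °C, E = E° − (0.0592/n) log Q = 2.03 − (0.0592/2)(-3.301) = 2.030 + 0.098 = 2.128 V.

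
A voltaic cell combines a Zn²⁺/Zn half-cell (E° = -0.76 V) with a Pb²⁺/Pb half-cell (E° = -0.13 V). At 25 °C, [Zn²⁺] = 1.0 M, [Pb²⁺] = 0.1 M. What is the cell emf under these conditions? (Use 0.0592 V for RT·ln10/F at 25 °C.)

0.600 V

The Pb²⁺/Pb couple has the higher reduction potential and acts as the cathode, so E°_cell = -0.13 − (-0.76) = 0.63 V.
Balancing electrons gives n = 2; the reaction quotient is Q = [Zn²⁺]/[Pb²⁺] = 10.0.
At 25 °C, E = E° − (0.0592/n) log Q = 0.63 − (0.0592/2)(1.000) = 0.630 − 0.030 = 0.600 V.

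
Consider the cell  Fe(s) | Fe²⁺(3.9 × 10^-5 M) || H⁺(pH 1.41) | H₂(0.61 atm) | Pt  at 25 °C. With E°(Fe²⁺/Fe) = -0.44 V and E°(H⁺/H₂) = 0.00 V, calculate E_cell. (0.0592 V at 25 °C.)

0.49 V

The hydrogen couple is the cathode, so E°_cell = 0.44 V; n = 2.
[H⁺] = 10^(−1.41) = 0.039 M, and Q = [Fe²⁺]·P(H₂) / [H⁺]^2 = 0.0157.
E = E° − (0.0592/2) log Q = 0.44 − (0.0592/2)(-1.804) = 0.493 V.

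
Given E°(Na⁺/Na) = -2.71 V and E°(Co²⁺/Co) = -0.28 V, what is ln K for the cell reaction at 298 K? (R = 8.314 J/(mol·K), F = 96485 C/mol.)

E°_cell = -0.28 − (-2.71) = 2.43 V, with n = 2 electrons transferred.
At equilibrium E = 0, so the Nernst equation gives ln K = nFE°/RT = (2)(96485)(2.43)/((8.314)(298)) = 189.26.

ln K = 189.3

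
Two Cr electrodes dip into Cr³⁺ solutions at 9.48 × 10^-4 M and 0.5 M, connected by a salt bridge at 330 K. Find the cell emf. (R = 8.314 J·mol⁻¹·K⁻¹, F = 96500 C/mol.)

0.059 V

Both half-cells are Cr³⁺/Cr, so E°_cell = 0. The concentrated side is the cathode; the cell reaction moves Cr³⁺ from high to low concentration with n = 3.
Q = [Cr³⁺]_dilute/[Cr³⁺]_conc = 9.48 × 10^-4/0.5 = 0.00190.
E = 0 − (RT/nF) ln Q = −((8.314×330)/(3×96500))(-6.268) = 0.0594 V.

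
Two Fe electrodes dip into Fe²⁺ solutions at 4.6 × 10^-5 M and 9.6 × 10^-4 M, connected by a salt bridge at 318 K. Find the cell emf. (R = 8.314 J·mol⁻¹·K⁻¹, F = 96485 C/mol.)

Both half-cells are Fe²⁺/Fe, so E°_cell = 0. The concentrated side is the cathode; the cell reaction moves Fe²⁺ from high to low concentration with n = 2.
Q = [Fe²⁺]_dilute/[Fe²⁺]_conc = 4.6 × 10^-5/9.6 × 10^-4 = 0.0479.
E = 0 − (RT/nF) ln Q = −((8.314×318)/(2×96485))(-3.038) = 0.0416 V.

0.042 V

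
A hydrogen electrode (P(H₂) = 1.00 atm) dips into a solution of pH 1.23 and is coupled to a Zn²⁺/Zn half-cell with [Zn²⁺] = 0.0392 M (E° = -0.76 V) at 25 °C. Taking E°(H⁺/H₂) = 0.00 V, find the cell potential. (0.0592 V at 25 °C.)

0.73 V

The hydrogen couple is the cathode, so E°_cell = 0.76 V; n = 2.
[H⁺] = 10^(−1.23) = 0.059 M, and Q = [Zn²⁺]·P(H₂) / [H⁺]^2 = 11.3.
E = E° − (0.0592/2) log Q = 0.76 − (0.0592/2)(1.053) = 0.729 V.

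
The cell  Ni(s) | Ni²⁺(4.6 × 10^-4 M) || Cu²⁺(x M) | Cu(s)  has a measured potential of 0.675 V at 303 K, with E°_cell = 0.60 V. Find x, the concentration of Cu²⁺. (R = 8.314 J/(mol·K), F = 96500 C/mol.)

From the Nernst equation, ln Q = nF(E° − E)/RT = 2×96500×(0.60 − 0.675)/(8.314×303) = -5.746, so Q = 0.00320.
With Q = [Ni²⁺]/[Cu²⁺] and the known concentrations, [Cu²⁺] in the denominator gives [Cu²⁺] = 0.14 M.

0.14 M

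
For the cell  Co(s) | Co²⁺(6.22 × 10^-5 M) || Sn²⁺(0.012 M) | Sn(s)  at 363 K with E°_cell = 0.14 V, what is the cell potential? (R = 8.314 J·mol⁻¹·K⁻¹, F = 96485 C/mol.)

Balancing electrons gives n = 2; the reaction quotient is Q = [Co²⁺]/[Sn²⁺] = 0.00518.
E = E° − (RT/nF) ln Q = 0.14 − (8.314×363)/(2×96485) × (-5.262) = 0.140 + 0.082 = 0.222 V.

0.222 V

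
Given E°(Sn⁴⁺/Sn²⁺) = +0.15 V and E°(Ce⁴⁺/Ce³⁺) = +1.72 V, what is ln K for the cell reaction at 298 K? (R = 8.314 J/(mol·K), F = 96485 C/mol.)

E°_cell = +1.72 − (+0.15) = 1.57 V, with n = 2 electrons transferred.
At equilibrium E = 0, so the Nernst equation gives ln K = nFE°/RT = (2)(96485)(1.57)/((8.314)(298)) = 122.28.

ln K = 122.3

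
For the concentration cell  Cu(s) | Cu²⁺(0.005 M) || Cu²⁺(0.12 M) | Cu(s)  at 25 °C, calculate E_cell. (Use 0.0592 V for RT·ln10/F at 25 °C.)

0.041 V

Both half-cells are Cu²⁺/Cu, so E°_cell = 0. The concentrated side is the cathode; the cell reaction moves Cu²⁺ from high to low concentration with n = 2.
Q = [Cu²⁺]_dilute/[Cu²⁺]_conc = 0.005/0.12 = 0.0417.
E = 0 − (0.0592/2) log Q = −(0.0592/2)(-1.380) = 0.0408 V.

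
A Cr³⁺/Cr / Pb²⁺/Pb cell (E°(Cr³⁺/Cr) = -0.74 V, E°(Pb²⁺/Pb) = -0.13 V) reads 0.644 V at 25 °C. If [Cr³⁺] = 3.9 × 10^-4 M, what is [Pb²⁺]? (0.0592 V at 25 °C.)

From the Nernst equation, log Q = n(E° − E)/0.0592 = 6(0.61 − 0.644)/0.0592 = -3.446, so Q = 3.58 × 10^-4.
With Q = [Cr³⁺]^2/[Pb²⁺]^3 and the known concentrations, [Pb²⁺]^3 in the denominator gives [Pb²⁺] = 0.075 M.

0.075 M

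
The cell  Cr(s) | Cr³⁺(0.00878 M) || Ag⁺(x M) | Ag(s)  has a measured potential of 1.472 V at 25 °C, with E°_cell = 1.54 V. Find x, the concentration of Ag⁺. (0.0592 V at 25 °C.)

0.015 M

From the Nernst equation, log Q = n(E° − E)/0.0592 = 3(1.54 − 1.472)/0.0592 = 3.446, so Q = 2790.
With Q = [Cr³⁺]/[Ag⁺]^3 and the known concentrations, [Ag⁺]^3 in the denominator gives [Ag⁺] = 0.015 M.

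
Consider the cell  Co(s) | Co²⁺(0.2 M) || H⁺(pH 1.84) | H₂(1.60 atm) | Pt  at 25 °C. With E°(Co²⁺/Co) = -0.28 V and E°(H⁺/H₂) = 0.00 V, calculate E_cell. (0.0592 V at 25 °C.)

The hydrogen couple is the cathode, so E°_cell = 0.28 V; n = 2.
[H⁺] = 10^(−1.84) = 0.014 M, and Q = [Co²⁺]·P(H₂) / [H⁺]^2 = 1530.
E = E° − (0.0592/2) log Q = 0.28 − (0.0592/2)(3.185) = 0.186 V.

0.19 V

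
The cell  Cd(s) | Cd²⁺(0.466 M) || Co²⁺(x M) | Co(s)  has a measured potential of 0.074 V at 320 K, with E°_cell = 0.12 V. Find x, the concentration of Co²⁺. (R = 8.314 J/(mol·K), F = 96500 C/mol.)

From the Nernst equation, ln Q = nF(E° − E)/RT = 2×96500×(0.12 − 0.074)/(8.314×320) = 3.337, so Q = 28.1.
With Q = [Cd²⁺]/[Co²⁺] and the known concentrations, [Co²⁺] in the denominator gives [Co²⁺] = 0.017 M.

0.017 M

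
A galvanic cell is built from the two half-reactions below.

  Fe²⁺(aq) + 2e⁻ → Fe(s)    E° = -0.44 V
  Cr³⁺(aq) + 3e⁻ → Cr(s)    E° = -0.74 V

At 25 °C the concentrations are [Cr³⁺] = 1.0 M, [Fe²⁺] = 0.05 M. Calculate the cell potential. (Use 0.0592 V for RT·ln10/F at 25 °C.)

0.261 V

The Fe²⁺/Fe couple has the higher reduction potential and acts as the cathode, so E°_cell = -0.44 − (-0.74) = 0.30 V.
Balancing electrons gives n = 6; the reaction quotient is Q = [Cr³⁺]^2/[Fe²⁺]^3 = 8000.
At 25 °C, E = E° − (0.0592/n) log Q = 0.30 − (0.0592/6)(3.903) = 0.300 − 0.039 = 0.261 V.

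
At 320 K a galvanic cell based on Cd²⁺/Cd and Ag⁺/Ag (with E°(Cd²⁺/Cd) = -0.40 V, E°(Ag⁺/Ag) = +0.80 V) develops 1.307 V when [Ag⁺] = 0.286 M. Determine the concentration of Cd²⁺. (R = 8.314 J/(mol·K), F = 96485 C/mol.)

From the Nernst equation, ln Q = nF(E° − E)/RT = 2×96485×(1.20 − 1.307)/(8.314×320) = -7.761, so Q = 4.26 × 10^-4.
With Q = [Cd²⁺]/[Ag⁺]^2 and the known concentrations, [Cd²⁺] in the numerator gives [Cd²⁺] = 3.5 × 10^-5 M.

3.5 × 10^-5 M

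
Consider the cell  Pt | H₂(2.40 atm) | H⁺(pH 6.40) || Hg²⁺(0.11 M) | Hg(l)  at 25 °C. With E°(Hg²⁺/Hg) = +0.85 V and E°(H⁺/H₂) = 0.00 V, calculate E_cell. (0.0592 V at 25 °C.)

1.21 V

The Hg²⁺/Hg couple is the cathode, so E°_cell = 0.85 V; n = 2.
[H⁺] = 10^(−6.40) = 4 × 10^-7 M, and Q = [H⁺]^2 / ([Hg²⁺]·P(H₂)) = 6 × 10^-13.
E = E° − (0.0592/2) log Q = 0.85 − (0.0592/2)(-12.222) = 1.212 V.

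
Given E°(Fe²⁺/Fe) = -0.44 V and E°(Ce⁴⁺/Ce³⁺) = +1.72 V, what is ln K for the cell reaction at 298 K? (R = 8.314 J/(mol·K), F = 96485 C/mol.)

ln K = 168.2

E°_cell = +1.72 − (-0.44) = 2.16 V, with n = 2 electrons transferred.
At equilibrium E = 0, so the Nernst equation gives ln K = nFE°/RT = (2)(96485)(2.16)/((8.314)(298)) = 168.24.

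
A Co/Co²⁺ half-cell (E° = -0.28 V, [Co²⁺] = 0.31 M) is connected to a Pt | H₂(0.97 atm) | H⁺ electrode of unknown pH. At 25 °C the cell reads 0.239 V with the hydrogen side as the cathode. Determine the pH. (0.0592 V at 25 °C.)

E°_cell = 0.28 V and n = 2.
log Q = n(E° − E)/0.0592 = 2×(0.28 − 0.239)/0.0592 = 1.385.
With Q = [Co²⁺]·P(H₂) / [H⁺]^2, solving for [H⁺] gives log[H⁺] = -0.954, so pH = 0.95.

pH = 0.95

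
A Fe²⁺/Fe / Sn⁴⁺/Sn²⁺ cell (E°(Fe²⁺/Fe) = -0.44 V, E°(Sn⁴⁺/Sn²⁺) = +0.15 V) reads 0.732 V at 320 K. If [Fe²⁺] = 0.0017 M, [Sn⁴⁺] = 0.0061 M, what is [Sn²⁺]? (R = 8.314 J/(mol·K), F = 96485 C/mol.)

From the Nernst equation, ln Q = nF(E° − E)/RT = 2×96485×(0.59 − 0.732)/(8.314×320) = -10.300, so Q = 3.36 × 10^-5.
With Q = [Fe²⁺]·[Sn²⁺]/[Sn⁴⁺] and the known concentrations, [Sn²⁺] in the numerator gives [Sn²⁺] = 1.2 × 10^-4 M.

1.2 × 10^-4 M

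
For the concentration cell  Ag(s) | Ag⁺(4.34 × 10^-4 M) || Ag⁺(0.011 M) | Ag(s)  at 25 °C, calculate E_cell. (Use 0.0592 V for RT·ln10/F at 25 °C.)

0.083 V

Both half-cells are Ag⁺/Ag, so E°_cell = 0. The concentrated side is the cathode; the cell reaction moves Ag⁺ from high to low concentration with n = 1.
Q = [Ag⁺]_dilute/[Ag⁺]_conc = 4.34 × 10^-4/0.011 = 0.0395.
E = 0 − (0.0592/1) log Q = −(0.0592/1)(-1.404) = 0.0831 V.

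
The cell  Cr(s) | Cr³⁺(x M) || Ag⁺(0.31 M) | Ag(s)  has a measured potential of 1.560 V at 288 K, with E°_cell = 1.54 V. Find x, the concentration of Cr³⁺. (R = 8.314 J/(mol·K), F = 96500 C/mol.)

0.0027 M

From the Nernst equation, ln Q = nF(E° − E)/RT = 3×96500×(1.54 − 1.560)/(8.314×288) = -2.418, so Q = 0.0891.
With Q = [Cr³⁺]/[Ag⁺]^3 and the known concentrations, [Cr³⁺] in the numerator gives [Cr³⁺] = 0.0027 M.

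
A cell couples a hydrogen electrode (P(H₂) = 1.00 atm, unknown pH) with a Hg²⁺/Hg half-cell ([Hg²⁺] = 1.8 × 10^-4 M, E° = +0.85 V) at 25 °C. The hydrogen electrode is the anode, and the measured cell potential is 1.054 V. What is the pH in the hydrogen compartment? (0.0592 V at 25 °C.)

E°_cell = 0.85 V and n = 2.
log Q = n(E° − E)/0.0592 = 2×(0.85 − 1.054)/0.0592 = -6.892.
With Q = [H⁺]^2 / ([Hg²⁺]·P(H₂)), solving for [H⁺] gives log[H⁺] = -5.318, so pH = 5.32.

pH = 5.32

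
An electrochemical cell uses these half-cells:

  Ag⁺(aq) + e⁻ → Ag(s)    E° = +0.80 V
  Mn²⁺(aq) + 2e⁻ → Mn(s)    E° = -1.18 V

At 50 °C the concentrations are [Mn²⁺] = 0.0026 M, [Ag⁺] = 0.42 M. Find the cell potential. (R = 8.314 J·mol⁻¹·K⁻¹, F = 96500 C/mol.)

2.04 V

The Ag⁺/Ag couple has the higher reduction potential and acts as the cathode, so E°_cell = +0.80 − (-1.18) = 1.98 V.
Balancing electrons gives n = 2; the reaction quotient is Q = [Mn²⁺]/[Ag⁺]^2 = 0.0147.
E = E° − (RT/nF) ln Q = 1.98 − (8.314×323)/(2×96500) × (-4.217) = 1.980 + 0.059 = 2.039 V.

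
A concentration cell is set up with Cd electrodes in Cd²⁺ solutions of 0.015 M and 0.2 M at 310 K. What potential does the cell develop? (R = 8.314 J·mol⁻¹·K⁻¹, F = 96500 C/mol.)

Both half-cells are Cd²⁺/Cd, so E°_cell = 0. The concentrated side is the cathode; the cell reaction moves Cd²⁺ from high to low concentration with n = 2.
Q = [Cd²⁺]_dilute/[Cd²⁺]_conc = 0.015/0.2 = 0.0750.
E = 0 − (RT/nF) ln Q = −((8.314×310)/(2×96500))(-2.590) = 0.0346 V.

0.035 V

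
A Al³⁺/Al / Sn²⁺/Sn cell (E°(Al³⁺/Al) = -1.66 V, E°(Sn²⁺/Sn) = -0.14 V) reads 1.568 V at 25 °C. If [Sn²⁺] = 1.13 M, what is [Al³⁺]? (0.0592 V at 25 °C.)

From the Nernst equation, log Q = n(E° − E)/0.0592 = 6(1.52 − 1.568)/0.0592 = -4.865, so Q = 1.37 × 10^-5.
With Q = [Al³⁺]^2/[Sn²⁺]^3 and the known concentrations, [Al³⁺]^2 in the numerator gives [Al³⁺] = 0.0044 M.

0.0044 M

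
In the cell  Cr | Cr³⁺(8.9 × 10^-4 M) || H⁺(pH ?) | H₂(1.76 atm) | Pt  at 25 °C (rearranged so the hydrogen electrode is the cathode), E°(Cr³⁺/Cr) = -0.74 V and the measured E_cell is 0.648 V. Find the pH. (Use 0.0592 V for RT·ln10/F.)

E°_cell = 0.74 V and n = 6.
log Q = n(E° − E)/0.0592 = 6×(0.74 − 0.648)/0.0592 = 9.324.
With Q = [Cr³⁺]^2·P(H₂)^3 / [H⁺]^6, solving for [H⁺] gives log[H⁺] = -2.448, so pH = 2.45.

pH = 2.45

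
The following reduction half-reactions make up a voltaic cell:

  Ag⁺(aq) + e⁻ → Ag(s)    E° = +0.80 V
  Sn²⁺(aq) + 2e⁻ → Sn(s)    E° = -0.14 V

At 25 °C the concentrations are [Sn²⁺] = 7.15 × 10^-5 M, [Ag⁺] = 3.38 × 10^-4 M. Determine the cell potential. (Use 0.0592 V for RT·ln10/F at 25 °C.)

0.857 V

The Ag⁺/Ag couple has the higher reduction potential and acts as the cathode, so E°_cell = +0.80 − (-0.14) = 0.94 V.
Balancing electrons gives n = 2; the reaction quotient is Q = [Sn²⁺]/[Ag⁺]^2 = 626.
At 25 °C, E = E° − (0.0592/n) log Q = 0.94 − (0.0592/2)(2.796) = 0.940 − 0.083 = 0.857 V.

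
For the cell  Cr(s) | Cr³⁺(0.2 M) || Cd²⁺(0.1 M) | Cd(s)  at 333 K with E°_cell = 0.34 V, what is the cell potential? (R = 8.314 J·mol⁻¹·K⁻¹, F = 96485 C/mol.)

Balancing electrons gives n = 6; the reaction quotient is Q = [Cr³⁺]^2/[Cd²⁺]^3 = 40.0.
E = E° − (RT/nF) ln Q = 0.34 − (8.314×333)/(6×96485) × (3.689) = 0.340 − 0.018 = 0.322 V.

0.322 V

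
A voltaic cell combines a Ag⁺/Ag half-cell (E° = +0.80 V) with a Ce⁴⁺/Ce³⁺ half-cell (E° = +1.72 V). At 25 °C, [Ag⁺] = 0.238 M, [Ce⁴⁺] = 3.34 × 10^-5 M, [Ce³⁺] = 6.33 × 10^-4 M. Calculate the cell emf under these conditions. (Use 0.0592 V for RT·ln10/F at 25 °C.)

The Ce⁴⁺/Ce³⁺ couple has the higher reduction potential and acts as the cathode, so E°_cell = +1.72 − (+0.80) = 0.92 V.
Balancing electrons gives n = 1; the reaction quotient is Q = [Ag⁺]·[Ce³⁺]/[Ce⁴⁺] = 4.51.
At 25 °C, E = E° − (0.0592/n) log Q = 0.92 − (0.0592/1)(0.654) = 0.920 − 0.039 = 0.881 V.

0.881 V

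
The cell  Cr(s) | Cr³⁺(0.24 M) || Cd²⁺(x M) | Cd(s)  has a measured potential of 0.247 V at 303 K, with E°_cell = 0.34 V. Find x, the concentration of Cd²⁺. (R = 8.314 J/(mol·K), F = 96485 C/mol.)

From the Nernst equation, ln Q = nF(E° − E)/RT = 6×96485×(0.34 − 0.247)/(8.314×303) = 21.372, so Q = 1.91 × 10^9.
With Q = [Cr³⁺]^2/[Cd²⁺]^3 and the known concentrations, [Cd²⁺]^3 in the denominator gives [Cd²⁺] = 3.1 × 10^-4 M.

3.1 × 10^-4 M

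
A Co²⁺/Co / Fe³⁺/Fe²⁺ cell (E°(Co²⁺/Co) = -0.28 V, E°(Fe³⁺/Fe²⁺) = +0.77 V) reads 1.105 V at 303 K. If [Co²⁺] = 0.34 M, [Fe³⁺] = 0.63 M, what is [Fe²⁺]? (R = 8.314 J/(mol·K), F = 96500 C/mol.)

From the Nernst equation, ln Q = nF(E° − E)/RT = 2×96500×(1.05 − 1.105)/(8.314×303) = -4.214, so Q = 0.0148.
With Q = [Co²⁺]·[Fe²⁺]^2/[Fe³⁺]^2 and the known concentrations, [Fe²⁺]^2 in the numerator gives [Fe²⁺] = 0.13 M.

0.13 M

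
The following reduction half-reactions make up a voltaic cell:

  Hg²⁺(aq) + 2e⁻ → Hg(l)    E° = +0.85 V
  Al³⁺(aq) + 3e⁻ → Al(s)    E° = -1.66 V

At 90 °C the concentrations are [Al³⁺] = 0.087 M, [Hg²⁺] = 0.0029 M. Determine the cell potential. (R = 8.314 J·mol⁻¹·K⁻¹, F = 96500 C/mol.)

The Hg²⁺/Hg couple has the higher reduction potential and acts as the cathode, so E°_cell = +0.85 − (-1.66) = 2.51 V.
Balancing electrons gives n = 6; the reaction quotient is Q = [Al³⁺]^2/[Hg²⁺]^3 = 3.1 × 10^5.
E = E° − (RT/nF) ln Q = 2.51 − (8.314×363)/(6×96500) × (12.645) = 2.510 − 0.066 = 2.444 V.

2.44 V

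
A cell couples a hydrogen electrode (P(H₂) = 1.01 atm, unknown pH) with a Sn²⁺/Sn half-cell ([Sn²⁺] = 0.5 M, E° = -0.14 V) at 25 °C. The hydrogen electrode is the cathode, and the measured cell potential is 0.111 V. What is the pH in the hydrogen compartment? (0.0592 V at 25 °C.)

pH = 0.64

E°_cell = 0.14 V and n = 2.
log Q = n(E° − E)/0.0592 = 2×(0.14 − 0.111)/0.0592 = 0.980.
With Q = [Sn²⁺]·P(H₂) / [H⁺]^2, solving for [H⁺] gives log[H⁺] = -0.638, so pH = 0.64.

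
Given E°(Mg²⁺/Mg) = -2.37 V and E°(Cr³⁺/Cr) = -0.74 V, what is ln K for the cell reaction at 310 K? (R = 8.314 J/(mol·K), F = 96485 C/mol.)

E°_cell = -0.74 − (-2.37) = 1.63 V, with n = 6 electrons transferred.
At equilibrium E = 0, so the Nernst equation gives ln K = nFE°/RT = (6)(96485)(1.63)/((8.314)(310)) = 366.12.

ln K = 366.1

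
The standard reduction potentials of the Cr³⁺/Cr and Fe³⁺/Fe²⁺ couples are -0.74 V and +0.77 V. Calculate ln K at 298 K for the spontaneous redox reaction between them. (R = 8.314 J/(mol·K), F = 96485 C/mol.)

E°_cell = +0.77 − (-0.74) = 1.51 V, with n = 3 electrons transferred.
At equilibrium E = 0, so the Nernst equation gives ln K = nFE°/RT = (3)(96485)(1.51)/((8.314)(298)) = 176.41.

ln K = 176.4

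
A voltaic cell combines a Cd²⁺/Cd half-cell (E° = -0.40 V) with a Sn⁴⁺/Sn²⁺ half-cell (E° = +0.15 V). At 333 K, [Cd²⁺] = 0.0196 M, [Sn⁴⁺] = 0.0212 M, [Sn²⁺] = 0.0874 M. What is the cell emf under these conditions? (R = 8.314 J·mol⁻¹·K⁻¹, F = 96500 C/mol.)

0.586 V

The Sn⁴⁺/Sn²⁺ couple has the higher reduction potential and acts as the cathode, so E°_cell = +0.15 − (-0.40) = 0.55 V.
Balancing electrons gives n = 2; the reaction quotient is Q = [Cd²⁺]·[Sn²⁺]/[Sn⁴⁺] = 0.0808.
E = E° − (RT/nF) ln Q = 0.55 − (8.314×333)/(2×96500) × (-2.516) = 0.550 + 0.036 = 0.586 V.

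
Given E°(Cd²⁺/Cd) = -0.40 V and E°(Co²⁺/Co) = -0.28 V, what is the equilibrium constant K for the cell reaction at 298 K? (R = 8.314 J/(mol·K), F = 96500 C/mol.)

E°_cell = -0.28 − (-0.40) = 0.12 V, with n = 2 electrons transferred.
At equilibrium E = 0, so the Nernst equation gives ln K = nFE°/RT = (2)(96500)(0.12)/((8.314)(298)) = 9.35.
K = e^9.35 = 1.1 × 10^4.

1.1 × 10^4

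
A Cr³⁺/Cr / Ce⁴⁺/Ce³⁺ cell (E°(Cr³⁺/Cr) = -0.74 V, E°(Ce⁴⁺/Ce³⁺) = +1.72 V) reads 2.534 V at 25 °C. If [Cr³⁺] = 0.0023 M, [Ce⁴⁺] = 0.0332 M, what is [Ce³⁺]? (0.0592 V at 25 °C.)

From the Nernst equation, log Q = n(E° − E)/0.0592 = 3(2.46 − 2.534)/0.0592 = -3.750, so Q = 1.78 × 10^-4.
With Q = [Cr³⁺]·[Ce³⁺]^3/[Ce⁴⁺]^3 and the known concentrations, [Ce³⁺]^3 in the numerator gives [Ce³⁺] = 0.014 M.

0.014 M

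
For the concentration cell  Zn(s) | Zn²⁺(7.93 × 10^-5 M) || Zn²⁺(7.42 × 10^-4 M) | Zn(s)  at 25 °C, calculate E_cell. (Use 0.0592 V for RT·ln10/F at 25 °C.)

Both half-cells are Zn²⁺/Zn, so E°_cell = 0. The concentrated side is the cathode; the cell reaction moves Zn²⁺ from high to low concentration with n = 2.
Q = [Zn²⁺]_dilute/[Zn²⁺]_conc = 7.93 × 10^-5/7.42 × 10^-4 = 0.107.
E = 0 − (0.0592/2) log Q = −(0.0592/2)(-0.971) = 0.0287 V.

0.029 V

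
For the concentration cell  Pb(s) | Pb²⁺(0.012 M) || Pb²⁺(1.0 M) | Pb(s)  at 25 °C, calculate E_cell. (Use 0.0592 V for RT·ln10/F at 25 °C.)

Both half-cells are Pb²⁺/Pb, so E°_cell = 0. The concentrated side is the cathode; the cell reaction moves Pb²⁺ from high to low concentration with n = 2.
Q = [Pb²⁺]_dilute/[Pb²⁺]_conc = 0.012/1.0 = 0.0120.
E = 0 − (0.0592/2) log Q = −(0.0592/2)(-1.921) = 0.0569 V.

0.057 V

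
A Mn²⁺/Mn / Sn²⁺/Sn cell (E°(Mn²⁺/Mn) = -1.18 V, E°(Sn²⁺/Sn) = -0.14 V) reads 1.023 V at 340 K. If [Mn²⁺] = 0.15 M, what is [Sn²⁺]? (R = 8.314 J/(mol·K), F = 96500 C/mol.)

From the Nernst equation, ln Q = nF(E° − E)/RT = 2×96500×(1.04 − 1.023)/(8.314×340) = 1.161, so Q = 3.19.
With Q = [Mn²⁺]/[Sn²⁺] and the known concentrations, [Sn²⁺] in the denominator gives [Sn²⁺] = 0.047 M.

0.047 M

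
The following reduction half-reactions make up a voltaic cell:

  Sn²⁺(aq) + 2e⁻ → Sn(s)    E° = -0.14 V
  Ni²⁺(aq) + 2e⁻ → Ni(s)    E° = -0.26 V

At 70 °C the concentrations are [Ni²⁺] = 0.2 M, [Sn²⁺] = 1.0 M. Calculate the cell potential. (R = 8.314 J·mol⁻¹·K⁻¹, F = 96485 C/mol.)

The Sn²⁺/Sn couple has the higher reduction potential and acts as the cathode, so E°_cell = -0.14 − (-0.26) = 0.12 V.
Balancing electrons gives n = 2; the reaction quotient is Q = [Ni²⁺]/[Sn²⁺] = 0.200.
E = E° − (RT/nF) ln Q = 0.12 − (8.314×343)/(2×96485) × (-1.609) = 0.120 + 0.024 = 0.144 V.

0.144 V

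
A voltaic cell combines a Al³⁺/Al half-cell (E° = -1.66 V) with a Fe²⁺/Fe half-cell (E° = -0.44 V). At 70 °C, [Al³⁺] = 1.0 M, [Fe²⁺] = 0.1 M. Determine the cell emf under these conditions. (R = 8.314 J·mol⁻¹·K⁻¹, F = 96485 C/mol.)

The Fe²⁺/Fe couple has the higher reduction potential and acts as the cathode, so E°_cell = -0.44 − (-1.66) = 1.22 V.
Balancing electrons gives n = 6; the reaction quotient is Q = [Al³⁺]^2/[Fe²⁺]^3 = 1000.
E = E° − (RT/nF) ln Q = 1.22 − (8.314×343)/(6×96485) × (6.908) = 1.220 − 0.034 = 1.186 V.

1.19 V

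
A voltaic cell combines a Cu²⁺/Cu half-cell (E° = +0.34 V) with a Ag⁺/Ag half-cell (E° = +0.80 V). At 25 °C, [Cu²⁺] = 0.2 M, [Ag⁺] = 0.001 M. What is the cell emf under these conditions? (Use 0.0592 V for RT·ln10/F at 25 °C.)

The Ag⁺/Ag couple has the higher reduction potential and acts as the cathode, so E°_cell = +0.80 − (+0.34) = 0.46 V.
Balancing electrons gives n = 2; the reaction quotient is Q = [Cu²⁺]/[Ag⁺]^2 = 2 × 10^5.
At 25 °C, E = E° − (0.0592/n) log Q = 0.46 − (0.0592/2)(5.301) = 0.460 − 0.157 = 0.303 V.

0.303 V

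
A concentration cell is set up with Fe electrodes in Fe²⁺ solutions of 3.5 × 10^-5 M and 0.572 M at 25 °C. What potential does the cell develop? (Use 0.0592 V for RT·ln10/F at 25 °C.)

0.12 V

Both half-cells are Fe²⁺/Fe, so E°_cell = 0. The concentrated side is the cathode; the cell reaction moves Fe²⁺ from high to low concentration with n = 2.
Q = [Fe²⁺]_dilute/[Fe²⁺]_conc = 3.5 × 10^-5/0.572 = 6.12 × 10^-5.
E = 0 − (0.0592/2) log Q = −(0.0592/2)(-4.213) = 0.1247 V.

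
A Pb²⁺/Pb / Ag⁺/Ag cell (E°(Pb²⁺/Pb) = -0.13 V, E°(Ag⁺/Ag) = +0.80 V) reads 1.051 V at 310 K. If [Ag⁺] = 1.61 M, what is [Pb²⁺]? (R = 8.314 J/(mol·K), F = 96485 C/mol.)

3 × 10^-4 M

From the Nernst equation, ln Q = nF(E° − E)/RT = 2×96485×(0.93 − 1.051)/(8.314×310) = -9.059, so Q = 1.16 × 10^-4.
With Q = [Pb²⁺]/[Ag⁺]^2 and the known concentrations, [Pb²⁺] in the numerator gives [Pb²⁺] = 3 × 10^-4 M.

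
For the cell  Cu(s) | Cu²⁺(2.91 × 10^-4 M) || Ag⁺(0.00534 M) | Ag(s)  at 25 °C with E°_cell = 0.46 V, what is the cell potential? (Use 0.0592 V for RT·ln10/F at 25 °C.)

0.430 V

Balancing electrons gives n = 2; the reaction quotient is Q = [Cu²⁺]/[Ag⁺]^2 = 10.2.
At 25 °C, E = E° − (0.0592/n) log Q = 0.46 − (0.0592/2)(1.009) = 0.460 − 0.030 = 0.430 V.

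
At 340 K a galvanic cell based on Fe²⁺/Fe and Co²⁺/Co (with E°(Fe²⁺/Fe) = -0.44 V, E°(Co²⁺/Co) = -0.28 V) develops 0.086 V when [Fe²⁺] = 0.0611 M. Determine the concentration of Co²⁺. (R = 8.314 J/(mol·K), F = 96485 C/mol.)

From the Nernst equation, ln Q = nF(E° − E)/RT = 2×96485×(0.16 − 0.086)/(8.314×340) = 5.052, so Q = 156.
With Q = [Fe²⁺]/[Co²⁺] and the known concentrations, [Co²⁺] in the denominator gives [Co²⁺] = 3.9 × 10^-4 M.

3.9 × 10^-4 M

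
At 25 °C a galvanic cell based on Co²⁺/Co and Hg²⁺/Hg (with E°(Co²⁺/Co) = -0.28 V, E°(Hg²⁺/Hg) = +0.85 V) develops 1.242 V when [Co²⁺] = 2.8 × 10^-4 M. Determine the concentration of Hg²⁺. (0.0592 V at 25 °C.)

1.7 M

From the Nernst equation, log Q = n(E° − E)/0.0592 = 2(1.13 − 1.242)/0.0592 = -3.784, so Q = 1.65 × 10^-4.
With Q = [Co²⁺]/[Hg²⁺] and the known concentrations, [Hg²⁺] in the denominator gives [Hg²⁺] = 1.7 M.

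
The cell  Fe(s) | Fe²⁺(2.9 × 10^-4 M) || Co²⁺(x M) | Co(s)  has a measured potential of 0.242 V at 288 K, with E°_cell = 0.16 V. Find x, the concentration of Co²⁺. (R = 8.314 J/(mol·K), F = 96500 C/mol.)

0.22 M

From the Nernst equation, ln Q = nF(E° − E)/RT = 2×96500×(0.16 − 0.242)/(8.314×288) = -6.610, so Q = 0.00135.
With Q = [Fe²⁺]/[Co²⁺] and the known concentrations, [Co²⁺] in the denominator gives [Co²⁺] = 0.22 M.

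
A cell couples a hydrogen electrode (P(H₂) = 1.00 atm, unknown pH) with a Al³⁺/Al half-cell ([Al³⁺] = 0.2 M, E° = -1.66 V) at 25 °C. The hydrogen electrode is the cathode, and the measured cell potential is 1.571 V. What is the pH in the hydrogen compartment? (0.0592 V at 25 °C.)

pH = 1.74

E°_cell = 1.66 V and n = 6.
log Q = n(E° − E)/0.0592 = 6×(1.66 − 1.571)/0.0592 = 9.020.
With Q = [Al³⁺]^2·P(H₂)^3 / [H⁺]^6, solving for [H⁺] gives log[H⁺] = -1.736, so pH = 1.74.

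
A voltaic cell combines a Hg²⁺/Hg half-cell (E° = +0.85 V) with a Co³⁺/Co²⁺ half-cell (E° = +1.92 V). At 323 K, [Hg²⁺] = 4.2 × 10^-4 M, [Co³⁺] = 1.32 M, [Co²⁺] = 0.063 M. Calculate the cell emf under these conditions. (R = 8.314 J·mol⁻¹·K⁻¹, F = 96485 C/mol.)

The Co³⁺/Co²⁺ couple has the higher reduction potential and acts as the cathode, so E°_cell = +1.92 − (+0.85) = 1.07 V.
Balancing electrons gives n = 2; the reaction quotient is Q = [Hg²⁺]·[Co²⁺]^2/[Co³⁺]^2 = 9.57 × 10^-7.
E = E° − (RT/nF) ln Q = 1.07 − (8.314×323)/(2×96485) × (-13.860) = 1.070 + 0.193 = 1.263 V.

1.26 V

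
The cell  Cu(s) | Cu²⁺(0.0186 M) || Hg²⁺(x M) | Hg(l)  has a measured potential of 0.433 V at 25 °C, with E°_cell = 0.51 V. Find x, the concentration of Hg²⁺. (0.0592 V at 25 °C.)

From the Nernst equation, log Q = n(E° − E)/0.0592 = 2(0.51 − 0.433)/0.0592 = 2.601, so Q = 399.
With Q = [Cu²⁺]/[Hg²⁺] and the known concentrations, [Hg²⁺] in the denominator gives [Hg²⁺] = 4.7 × 10^-5 M.

4.7 × 10^-5 M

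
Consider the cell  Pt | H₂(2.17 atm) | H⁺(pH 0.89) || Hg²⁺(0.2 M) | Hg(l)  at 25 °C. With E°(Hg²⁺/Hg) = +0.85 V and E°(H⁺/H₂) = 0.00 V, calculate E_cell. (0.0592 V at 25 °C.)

The Hg²⁺/Hg couple is the cathode, so E°_cell = 0.85 V; n = 2.
[H⁺] = 10^(−0.89) = 0.13 M, and Q = [H⁺]^2 / ([Hg²⁺]·P(H₂)) = 0.0382.
E = E° − (0.0592/2) log Q = 0.85 − (0.0592/2)(-1.417) = 0.892 V.

0.89 V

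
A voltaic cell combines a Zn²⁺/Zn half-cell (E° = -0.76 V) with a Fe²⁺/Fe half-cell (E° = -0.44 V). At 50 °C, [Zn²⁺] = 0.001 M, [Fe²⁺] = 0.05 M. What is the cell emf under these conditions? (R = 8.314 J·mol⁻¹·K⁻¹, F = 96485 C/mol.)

0.374 V

The Fe²⁺/Fe couple has the higher reduction potential and acts as the cathode, so E°_cell = -0.44 − (-0.76) = 0.32 V.
Balancing electrons gives n = 2; the reaction quotient is Q = [Zn²⁺]/[Fe²⁺] = 0.0200.
E = E° − (RT/nF) ln Q = 0.32 − (8.314×323)/(2×96485) × (-3.912) = 0.320 + 0.054 = 0.374 V.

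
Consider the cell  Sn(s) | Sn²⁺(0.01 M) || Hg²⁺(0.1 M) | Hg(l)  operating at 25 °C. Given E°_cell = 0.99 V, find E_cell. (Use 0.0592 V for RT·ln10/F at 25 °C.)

1.02 V

Balancing electrons gives n = 2; the reaction quotient is Q = [Sn²⁺]/[Hg²⁺] = 0.100.
At 25 °C, E = E° − (0.0592/n) log Q = 0.99 − (0.0592/2)(-1.000) = 0.990 + 0.030 = 1.020 V.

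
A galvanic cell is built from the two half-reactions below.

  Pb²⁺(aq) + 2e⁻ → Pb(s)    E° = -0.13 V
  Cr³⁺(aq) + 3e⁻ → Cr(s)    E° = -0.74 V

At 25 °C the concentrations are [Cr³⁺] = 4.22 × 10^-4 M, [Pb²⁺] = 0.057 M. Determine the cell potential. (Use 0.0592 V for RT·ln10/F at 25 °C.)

0.640 V

The Pb²⁺/Pb couple has the higher reduction potential and acts as the cathode, so E°_cell = -0.13 − (-0.74) = 0.61 V.
Balancing electrons gives n = 6; the reaction quotient is Q = [Cr³⁺]^2/[Pb²⁺]^3 = 9.62 × 10^-4.
At 25 °C, E = E° − (0.0592/n) log Q = 0.61 − (0.0592/6)(-3.017) = 0.610 + 0.030 = 0.640 V.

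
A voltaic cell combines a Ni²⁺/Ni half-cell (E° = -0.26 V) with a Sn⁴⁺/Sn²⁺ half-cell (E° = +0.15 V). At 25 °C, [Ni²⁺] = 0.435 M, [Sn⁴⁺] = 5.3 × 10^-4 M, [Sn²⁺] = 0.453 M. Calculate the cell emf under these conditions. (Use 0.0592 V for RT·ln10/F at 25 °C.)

The Sn⁴⁺/Sn²⁺ couple has the higher reduction potential and acts as the cathode, so E°_cell = +0.15 − (-0.26) = 0.41 V.
Balancing electrons gives n = 2; the reaction quotient is Q = [Ni²⁺]·[Sn²⁺]/[Sn⁴⁺] = 372.
At 25 °C, E = E° − (0.0592/n) log Q = 0.41 − (0.0592/2)(2.570) = 0.410 − 0.076 = 0.334 V.

0.334 V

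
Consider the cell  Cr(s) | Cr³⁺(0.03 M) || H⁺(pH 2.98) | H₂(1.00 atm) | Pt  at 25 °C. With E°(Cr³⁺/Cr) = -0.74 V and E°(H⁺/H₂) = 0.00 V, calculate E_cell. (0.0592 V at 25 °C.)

0.59 V

The hydrogen couple is the cathode, so E°_cell = 0.74 V; n = 6.
[H⁺] = 10^(−2.98) = 0.0010 M, and Q = [Cr³⁺]^2·P(H₂)^3 / [H⁺]^6 = 6.83 × 10^14.
E = E° − (0.0592/6) log Q = 0.74 − (0.0592/6)(14.834) = 0.594 V.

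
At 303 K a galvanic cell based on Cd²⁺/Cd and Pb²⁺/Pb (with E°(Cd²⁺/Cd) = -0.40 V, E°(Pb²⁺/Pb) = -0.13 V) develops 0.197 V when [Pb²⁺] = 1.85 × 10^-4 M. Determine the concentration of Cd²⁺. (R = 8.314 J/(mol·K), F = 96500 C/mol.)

From the Nernst equation, ln Q = nF(E° − E)/RT = 2×96500×(0.27 − 0.197)/(8.314×303) = 5.593, so Q = 268.
With Q = [Cd²⁺]/[Pb²⁺] and the known concentrations, [Cd²⁺] in the numerator gives [Cd²⁺] = 0.05 M.

0.05 M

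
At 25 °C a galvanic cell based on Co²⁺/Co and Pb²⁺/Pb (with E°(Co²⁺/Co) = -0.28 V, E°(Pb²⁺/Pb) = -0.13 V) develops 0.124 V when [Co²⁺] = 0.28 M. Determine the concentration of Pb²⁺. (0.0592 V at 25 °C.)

0.037 M

From the Nernst equation, log Q = n(E° − E)/0.0592 = 2(0.15 − 0.124)/0.0592 = 0.878, so Q = 7.56.
With Q = [Co²⁺]/[Pb²⁺] and the known concentrations, [Pb²⁺] in the denominator gives [Pb²⁺] = 0.037 M.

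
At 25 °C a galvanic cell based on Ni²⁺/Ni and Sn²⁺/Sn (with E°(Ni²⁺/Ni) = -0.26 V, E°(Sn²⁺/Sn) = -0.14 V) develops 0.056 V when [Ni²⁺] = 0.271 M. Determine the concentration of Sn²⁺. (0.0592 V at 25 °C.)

0.0019 M

From the Nernst equation, log Q = n(E° − E)/0.0592 = 2(0.12 − 0.056)/0.0592 = 2.162, so Q = 145.
With Q = [Ni²⁺]/[Sn²⁺] and the known concentrations, [Sn²⁺] in the denominator gives [Sn²⁺] = 0.0019 M.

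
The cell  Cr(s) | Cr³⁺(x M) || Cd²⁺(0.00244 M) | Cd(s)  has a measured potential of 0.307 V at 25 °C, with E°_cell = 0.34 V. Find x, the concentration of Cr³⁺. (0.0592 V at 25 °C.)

0.0057 M

From the Nernst equation, log Q = n(E° − E)/0.0592 = 6(0.34 − 0.307)/0.0592 = 3.345, so Q = 2210.
With Q = [Cr³⁺]^2/[Cd²⁺]^3 and the known concentrations, [Cr³⁺]^2 in the numerator gives [Cr³⁺] = 0.0057 M.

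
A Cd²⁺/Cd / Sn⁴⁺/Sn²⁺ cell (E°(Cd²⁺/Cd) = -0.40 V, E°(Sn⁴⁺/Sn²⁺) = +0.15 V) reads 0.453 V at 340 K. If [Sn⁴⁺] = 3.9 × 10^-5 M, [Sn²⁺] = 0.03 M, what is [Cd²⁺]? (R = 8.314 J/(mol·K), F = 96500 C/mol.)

0.98 M

From the Nernst equation, ln Q = nF(E° − E)/RT = 2×96500×(0.55 − 0.453)/(8.314×340) = 6.623, so Q = 752.
With Q = [Cd²⁺]·[Sn²⁺]/[Sn⁴⁺] and the known concentrations, [Cd²⁺] in the numerator gives [Cd²⁺] = 0.98 M.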